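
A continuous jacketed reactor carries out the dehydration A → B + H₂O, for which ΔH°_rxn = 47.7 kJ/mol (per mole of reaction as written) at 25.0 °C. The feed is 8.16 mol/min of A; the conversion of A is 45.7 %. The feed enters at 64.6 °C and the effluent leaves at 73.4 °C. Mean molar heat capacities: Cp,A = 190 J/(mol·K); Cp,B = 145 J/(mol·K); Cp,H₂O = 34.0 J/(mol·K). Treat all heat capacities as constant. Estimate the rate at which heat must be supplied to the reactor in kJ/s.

Extent of reaction ξ = 0.457 × 8.16 = 3.7291 mol/min
Reaction term: ξ·ΔH°_rxn = 3.7291 × 47.7 = 177.88 kJ/min
Sensible, feed 64.6→25 °C: -61.396 kJ/min
Outlet flows (mol/min): A 4.4309, B 3.7291, H₂O 3.7291
Sensible, products 25→73.4 °C: 73.054 kJ/min
Q = ΔH = 189.54 kJ/min = 3.159 kW
Heat supplied = 3.159 kJ/s

Q_in = 3.16 kJ/s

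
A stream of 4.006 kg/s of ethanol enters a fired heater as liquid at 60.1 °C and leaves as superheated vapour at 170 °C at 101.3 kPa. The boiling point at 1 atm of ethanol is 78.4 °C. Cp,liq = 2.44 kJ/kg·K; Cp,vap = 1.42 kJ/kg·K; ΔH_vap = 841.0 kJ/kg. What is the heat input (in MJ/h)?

Q = 14600 MJ/h

liquid 60.1→78.4 °C: 44.652 kJ/kg
vaporisation at 78.4 °C: 841 kJ/kg
vapour 78.4→170 °C: 130.07 kJ/kg
Δh = 44.652 + 841 + 130.07 = 1015.7 kJ/kg
Q = ṁ·Δh = 4.006 kg/s × 1015.7 kJ/kg = 4069 kJ/s
|Q| = 4069 kW = 14648 MJ/h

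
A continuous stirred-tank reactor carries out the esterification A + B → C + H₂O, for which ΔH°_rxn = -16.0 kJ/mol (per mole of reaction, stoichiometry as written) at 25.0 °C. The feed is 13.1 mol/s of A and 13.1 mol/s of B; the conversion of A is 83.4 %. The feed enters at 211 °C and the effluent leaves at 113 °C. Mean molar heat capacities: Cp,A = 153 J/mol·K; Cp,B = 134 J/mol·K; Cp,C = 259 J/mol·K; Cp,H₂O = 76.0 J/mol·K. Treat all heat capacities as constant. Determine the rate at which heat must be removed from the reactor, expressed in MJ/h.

Q_out = 1790 MJ/h

Extent of reaction ξ = 0.834 × 13.1 = 10.925 mol/s
Reaction term: ξ·ΔH°_rxn = 10.925 × -16.0 = -174.81 kJ/s
Sensible, feed 211→25 °C: -699.3 kJ/s
Outlet flows (mol/s): A 2.1746, B 2.1746, C 10.925, H₂O 10.925
Sensible, products 25→113 °C: 377 kJ/s
Q = ΔH = -497.11 kJ/s = -497.11 kW
Heat removed = 1789.6 MJ/h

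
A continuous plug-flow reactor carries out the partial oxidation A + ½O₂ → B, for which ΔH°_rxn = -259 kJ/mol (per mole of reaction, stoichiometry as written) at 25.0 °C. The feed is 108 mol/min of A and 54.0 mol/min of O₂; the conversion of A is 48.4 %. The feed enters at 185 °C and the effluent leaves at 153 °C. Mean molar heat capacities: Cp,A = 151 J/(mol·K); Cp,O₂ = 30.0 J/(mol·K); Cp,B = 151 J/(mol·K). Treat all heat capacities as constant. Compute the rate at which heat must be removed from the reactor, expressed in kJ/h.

Q_out = 853000 kJ/h

Extent of reaction ξ = 0.484 × 108 = 52.272 mol/min
Reaction term: ξ·ΔH°_rxn = 52.272 × -259 = -13538 kJ/min
Sensible, feed 185→25 °C: -2868.5 kJ/min
Outlet flows (mol/min): A 55.728, O₂ 27.864, B 52.272
Sensible, products 25→153 °C: 2194.4 kJ/min
Q = ΔH = -14213 kJ/min = -236.88 kW
Heat removed = 852750 kJ/h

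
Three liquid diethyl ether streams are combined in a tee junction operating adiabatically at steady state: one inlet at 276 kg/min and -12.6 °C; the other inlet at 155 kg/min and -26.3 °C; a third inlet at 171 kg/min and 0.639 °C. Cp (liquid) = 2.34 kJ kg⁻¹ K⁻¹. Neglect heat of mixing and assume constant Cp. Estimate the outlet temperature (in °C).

Energy balance with Q = 0: Σ ṁᵢCp,ᵢ(T_out − Tᵢ) = 0
Σ ṁᵢCp,ᵢTᵢ = 276×2.34×-12.6 + 155×2.34×-26.3 + 171×2.34×0.639 = -17421
Σ ṁᵢCp,ᵢ = 276×2.34 + 155×2.34 + 171×2.34 = 1408.7
T_out = -17421 / 1408.7 = -12.367 °C

T_out = -12.4 °C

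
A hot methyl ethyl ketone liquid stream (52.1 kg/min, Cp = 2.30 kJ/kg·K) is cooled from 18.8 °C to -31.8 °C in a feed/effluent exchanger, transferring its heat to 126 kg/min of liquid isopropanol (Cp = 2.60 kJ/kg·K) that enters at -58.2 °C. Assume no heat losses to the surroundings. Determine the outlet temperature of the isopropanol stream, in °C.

T_c,out = -39.7 °C

Heat released by hot stream: Q = 52.1 × 2.30 × (18.8 − -31.8) = 6063.4 kJ/min
Energy balance on cold side (adiabatic exchanger): Q = ṁ_c·Cp_c·(T_c,out − T_c,in)
T_c,out = -58.2 + 6063.4/(126 × 2.60) = -39.691 °C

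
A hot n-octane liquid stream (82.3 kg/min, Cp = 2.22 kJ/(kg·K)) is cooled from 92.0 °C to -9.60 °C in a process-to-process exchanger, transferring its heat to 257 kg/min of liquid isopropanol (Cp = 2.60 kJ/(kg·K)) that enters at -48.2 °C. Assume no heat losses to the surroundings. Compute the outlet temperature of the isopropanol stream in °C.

T_c,out = -20.4 °C

Heat released by hot stream: Q = 82.3 × 2.22 × (92.0 − -9.60) = 18563 kJ/min
Energy balance on cold side (adiabatic exchanger): Q = ṁ_c·Cp_c·(T_c,out − T_c,in)
T_c,out = -48.2 + 18563/(257 × 2.60) = -20.42 °C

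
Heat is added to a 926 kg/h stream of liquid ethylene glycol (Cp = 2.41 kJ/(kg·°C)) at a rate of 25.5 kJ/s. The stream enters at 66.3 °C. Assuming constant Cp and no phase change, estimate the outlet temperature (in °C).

Q = 25.5 kJ/s = 91800 kJ/h
ΔT = Q/(ṁ·Cp) = 91800/(926×2.41) = 41.135 K
T_out = 66.3 + 41.135 = 107.44 °C

T_out = 107 °C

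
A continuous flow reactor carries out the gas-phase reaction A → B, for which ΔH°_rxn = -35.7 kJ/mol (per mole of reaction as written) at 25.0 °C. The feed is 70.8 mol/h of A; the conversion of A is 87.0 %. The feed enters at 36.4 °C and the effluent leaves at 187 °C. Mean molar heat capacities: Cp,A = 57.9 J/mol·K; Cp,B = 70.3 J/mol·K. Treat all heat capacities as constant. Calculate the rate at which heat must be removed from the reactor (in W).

Q_out = 405 W

Extent of reaction ξ = 0.870 × 70.8 = 61.596 mol/h
Reaction term: ξ·ΔH°_rxn = 61.596 × -35.7 = -2199 kJ/h
Sensible, feed 36.4→25 °C: -46.732 kJ/h
Outlet flows (mol/h): A 9.204, B 61.596
Sensible, products 25→187 °C: 787.82 kJ/h
Q = ΔH = -1457.9 kJ/h = -0.40497 kW
Heat removed = 404.97 W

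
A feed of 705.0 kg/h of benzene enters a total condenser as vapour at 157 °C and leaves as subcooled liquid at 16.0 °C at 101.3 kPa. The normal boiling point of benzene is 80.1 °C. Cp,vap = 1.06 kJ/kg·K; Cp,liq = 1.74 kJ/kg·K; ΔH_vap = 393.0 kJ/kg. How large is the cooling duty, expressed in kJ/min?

Q_c = 6890 kJ/min

vapour 157→80.1 °C: -81.514 kJ/kg
condensation at 80.1 °C: -393 kJ/kg
liquid 80.1→16.0 °C: -111.53 kJ/kg
Δh = -81.514 + -393 + -111.53 = -586.05 kJ/kg
Q = ṁ·Δh = 705.0 kg/h × -586.05 kJ/kg = -413160 kJ/h
|Q| = 114.77 kW = 6886.1 kJ/min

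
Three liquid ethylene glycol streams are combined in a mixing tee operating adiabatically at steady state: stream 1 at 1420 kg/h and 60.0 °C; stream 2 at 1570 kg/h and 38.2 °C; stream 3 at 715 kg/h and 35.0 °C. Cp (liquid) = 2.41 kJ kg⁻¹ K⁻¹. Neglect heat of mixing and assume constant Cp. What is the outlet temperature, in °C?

Adiabatic, steady state ⇒ Σ ṁᵢCp,ᵢ(T_out − Tᵢ) = 0
Σ ṁᵢCp,ᵢTᵢ = 1420×2.41×60.0 + 1570×2.41×38.2 + 715×2.41×35.0 = 410180
Σ ṁᵢCp,ᵢ = 1420×2.41 + 1570×2.41 + 715×2.41 = 8929.1
T_out = 410180 / 8929.1 = 45.938 °C

T_out = 45.9 °C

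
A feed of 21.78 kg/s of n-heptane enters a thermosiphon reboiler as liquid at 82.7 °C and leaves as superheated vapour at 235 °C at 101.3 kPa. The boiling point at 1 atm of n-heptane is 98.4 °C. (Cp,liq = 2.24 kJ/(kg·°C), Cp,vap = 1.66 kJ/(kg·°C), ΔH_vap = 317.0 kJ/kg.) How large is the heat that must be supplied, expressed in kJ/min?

liquid 82.7→98.4 °C: 35.168 kJ/kg
vaporisation at 98.4 °C: 317 kJ/kg
vapour 98.4→235 °C: 226.76 kJ/kg
Δh = 35.168 + 317 + 226.76 = 578.92 kJ/kg
Q = ṁ·Δh = 21.78 kg/s × 578.92 kJ/kg = 12609 kJ/s
|Q| = 12609 kW = 756540 kJ/min

Q = 757000 kJ/min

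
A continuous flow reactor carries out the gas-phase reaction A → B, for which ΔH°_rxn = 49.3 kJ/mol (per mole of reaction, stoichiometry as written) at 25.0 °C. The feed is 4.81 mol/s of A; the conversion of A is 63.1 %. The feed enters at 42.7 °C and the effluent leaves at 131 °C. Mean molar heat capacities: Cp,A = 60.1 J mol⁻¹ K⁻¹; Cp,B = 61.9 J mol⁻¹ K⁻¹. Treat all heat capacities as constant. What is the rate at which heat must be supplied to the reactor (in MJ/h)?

Extent of reaction ξ = 0.631 × 4.81 = 3.0351 mol/s
Reaction term: ξ·ΔH°_rxn = 3.0351 × 49.3 = 149.63 kJ/s
Sensible, feed 42.7→25 °C: -5.1167 kJ/s
Outlet flows (mol/s): A 1.7749, B 3.0351
Sensible, products 25→131 °C: 31.222 kJ/s
Q = ΔH = 175.74 kJ/s = 175.74 kW
Heat supplied = 632.65 MJ/h

Q_in = 633 MJ/h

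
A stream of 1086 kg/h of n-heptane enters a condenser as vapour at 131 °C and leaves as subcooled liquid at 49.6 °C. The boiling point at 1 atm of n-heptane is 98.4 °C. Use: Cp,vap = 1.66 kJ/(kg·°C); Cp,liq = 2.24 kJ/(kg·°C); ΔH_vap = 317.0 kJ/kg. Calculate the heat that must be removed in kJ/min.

vapour 131→98.4 °C: -54.116 kJ/kg
condensation at 98.4 °C: -317 kJ/kg
liquid 98.4→49.6 °C: -109.31 kJ/kg
Δh = -54.116 + -317 + -109.31 = -480.43 kJ/kg
Q = ṁ·Δh = 1086 kg/h × -480.43 kJ/kg = -521740 kJ/h
|Q| = 144.93 kW = 8695.7 kJ/min

Q_c = 8700 kJ/min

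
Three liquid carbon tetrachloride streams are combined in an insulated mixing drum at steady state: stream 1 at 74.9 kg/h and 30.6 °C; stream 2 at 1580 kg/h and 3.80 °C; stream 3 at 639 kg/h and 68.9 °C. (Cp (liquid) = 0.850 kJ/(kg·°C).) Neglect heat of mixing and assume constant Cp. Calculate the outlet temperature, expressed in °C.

T_out = 22.8 °C

No heat crosses the boundary, so H_out = H_in.
Σ ṁᵢCp,ᵢTᵢ = 74.9×0.850×30.6 + 1580×0.850×3.80 + 639×0.850×68.9 = 44475
Σ ṁᵢCp,ᵢ = 74.9×0.850 + 1580×0.850 + 639×0.850 = 1949.8
T_out = 44475 / 1949.8 = 22.81 °C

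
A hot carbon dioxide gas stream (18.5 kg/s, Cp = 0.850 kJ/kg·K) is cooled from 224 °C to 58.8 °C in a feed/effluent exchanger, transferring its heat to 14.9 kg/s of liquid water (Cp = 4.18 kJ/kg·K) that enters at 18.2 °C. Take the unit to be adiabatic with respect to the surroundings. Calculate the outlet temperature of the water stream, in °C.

Heat released by hot stream: Q = 18.5 × 0.850 × (224 − 58.8) = 2597.8 kJ/s
Energy balance on cold side (adiabatic exchanger): Q = ṁ_c·Cp_c·(T_c,out − T_c,in)
T_c,out = 18.2 + 2597.8/(14.9 × 4.18) = 59.91 °C

T_c,out = 59.9 °C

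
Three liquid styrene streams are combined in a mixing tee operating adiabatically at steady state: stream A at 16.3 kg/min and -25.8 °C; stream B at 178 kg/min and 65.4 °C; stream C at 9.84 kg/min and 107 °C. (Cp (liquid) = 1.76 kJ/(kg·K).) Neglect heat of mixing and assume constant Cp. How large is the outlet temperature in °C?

T_out = 60.1 °C

Adiabatic, steady state ⇒ Σ ṁᵢCp,ᵢ(T_out − Tᵢ) = 0
Σ ṁᵢCp,ᵢTᵢ = 16.3×1.76×-25.8 + 178×1.76×65.4 + 9.84×1.76×107 = 21601
Σ ṁᵢCp,ᵢ = 16.3×1.76 + 178×1.76 + 9.84×1.76 = 359.29
T_out = 21601 / 359.29 = 60.123 °C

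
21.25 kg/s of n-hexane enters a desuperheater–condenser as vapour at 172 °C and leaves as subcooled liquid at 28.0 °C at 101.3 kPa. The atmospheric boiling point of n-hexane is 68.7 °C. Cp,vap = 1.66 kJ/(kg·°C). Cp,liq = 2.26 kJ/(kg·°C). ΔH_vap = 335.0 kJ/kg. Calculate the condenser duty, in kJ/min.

Q_c = 763000 kJ/min

vapour 172→68.7 °C: -171.48 kJ/kg
condensation at 68.7 °C: -335 kJ/kg
liquid 68.7→28.0 °C: -91.982 kJ/kg
Δh = -171.48 + -335 + -91.982 = -598.46 kJ/kg
Q = ṁ·Δh = 21.25 kg/s × -598.46 kJ/kg = -12717 kJ/s
|Q| = 12717 kW = 763040 kJ/min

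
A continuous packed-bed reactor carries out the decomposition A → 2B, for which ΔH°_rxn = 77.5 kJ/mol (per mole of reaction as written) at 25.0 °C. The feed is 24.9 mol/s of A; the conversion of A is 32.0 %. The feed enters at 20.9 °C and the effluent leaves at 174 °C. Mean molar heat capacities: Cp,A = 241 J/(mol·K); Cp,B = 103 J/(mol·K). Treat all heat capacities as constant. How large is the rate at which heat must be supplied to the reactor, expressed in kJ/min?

Extent of reaction ξ = 0.320 × 24.9 = 7.968 mol/s
Reaction term: ξ·ΔH°_rxn = 7.968 × 77.5 = 617.52 kJ/s
Sensible, feed 20.9→25 °C: 24.604 kJ/s
Outlet flows (mol/s): A 16.932, B 15.936
Sensible, products 25→174 °C: 852.58 kJ/s
Q = ΔH = 1494.7 kJ/s = 1494.7 kW
Heat supplied = 89682 kJ/min

Q_in = 89700 kJ/min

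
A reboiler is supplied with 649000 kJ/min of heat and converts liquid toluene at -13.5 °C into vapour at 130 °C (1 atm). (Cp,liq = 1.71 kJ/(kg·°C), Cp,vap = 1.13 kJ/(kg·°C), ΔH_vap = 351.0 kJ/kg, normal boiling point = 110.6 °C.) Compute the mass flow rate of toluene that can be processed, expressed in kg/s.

ṁ = 18.5 kg/s

Δh = 1.71×(110.6−-13.5) + 351.0 + 1.13×(130−110.6) = 585.13 kJ/kg
Q = 649000 kJ/min = 10817 kJ/s = 10817 kJ/s
ṁ = Q/Δh = 10817 / 585.13 = 18.486 kg/s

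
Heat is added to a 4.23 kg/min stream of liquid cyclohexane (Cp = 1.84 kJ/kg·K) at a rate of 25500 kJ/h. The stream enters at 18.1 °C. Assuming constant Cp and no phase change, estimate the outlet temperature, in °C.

Q = 25500 kJ/h = 425 kJ/min
ΔT = Q/(ṁ·Cp) = 425/(4.23×1.84) = 54.605 K
T_out = 18.1 + 54.605 = 72.705 °C

T_out = 72.7 °C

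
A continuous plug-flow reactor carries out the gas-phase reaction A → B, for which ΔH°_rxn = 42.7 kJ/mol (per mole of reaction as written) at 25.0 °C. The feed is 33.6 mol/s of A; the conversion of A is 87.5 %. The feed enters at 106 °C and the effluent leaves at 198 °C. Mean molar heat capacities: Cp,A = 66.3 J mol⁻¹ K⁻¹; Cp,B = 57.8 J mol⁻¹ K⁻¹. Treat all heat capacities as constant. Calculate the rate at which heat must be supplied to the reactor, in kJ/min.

Q_in = 85000 kJ/min

Extent of reaction ξ = 0.875 × 33.6 = 29.4 mol/s
Reaction term: ξ·ΔH°_rxn = 29.4 × 42.7 = 1255.4 kJ/s
Sensible, feed 106→25 °C: -180.44 kJ/s
Outlet flows (mol/s): A 4.2, B 29.4
Sensible, products 25→198 °C: 342.16 kJ/s
Q = ΔH = 1417.1 kJ/s = 1417.1 kW
Heat supplied = 85026 kJ/min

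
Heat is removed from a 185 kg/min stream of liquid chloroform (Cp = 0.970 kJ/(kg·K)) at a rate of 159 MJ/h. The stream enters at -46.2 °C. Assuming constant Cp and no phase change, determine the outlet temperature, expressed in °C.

T_out = -61.0 °C

Q = 159 MJ/h = 2650 kJ/min
ΔT = Q/(ṁ·Cp) = 2650/(185×0.970) = 14.767 K
T_out = -46.2 − 14.767 = -60.967 °C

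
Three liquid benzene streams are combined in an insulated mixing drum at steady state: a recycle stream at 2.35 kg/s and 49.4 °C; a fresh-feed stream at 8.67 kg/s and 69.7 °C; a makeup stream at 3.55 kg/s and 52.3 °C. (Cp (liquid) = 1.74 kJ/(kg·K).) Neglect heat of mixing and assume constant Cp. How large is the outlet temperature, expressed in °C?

Energy balance with Q = 0: Σ ṁᵢCp,ᵢ(T_out − Tᵢ) = 0
Σ ṁᵢCp,ᵢTᵢ = 2.35×1.74×49.4 + 8.67×1.74×69.7 + 3.55×1.74×52.3 = 1576.5
Σ ṁᵢCp,ᵢ = 2.35×1.74 + 8.67×1.74 + 3.55×1.74 = 25.352
T_out = 1576.5 / 25.352 = 62.186 °C

T_out = 62.2 °C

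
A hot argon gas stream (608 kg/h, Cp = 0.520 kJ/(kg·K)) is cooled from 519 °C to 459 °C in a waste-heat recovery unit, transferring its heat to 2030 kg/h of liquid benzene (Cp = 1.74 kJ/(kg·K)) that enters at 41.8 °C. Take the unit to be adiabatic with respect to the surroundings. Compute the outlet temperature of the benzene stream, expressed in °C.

Heat released by hot stream: Q = 608 × 0.520 × (519 − 459) = 18970 kJ/h
Energy balance on cold side (adiabatic exchanger): Q = ṁ_c·Cp_c·(T_c,out − T_c,in)
T_c,out = 41.8 + 18970/(2030 × 1.74) = 47.17 °C

T_c,out = 47.2 °C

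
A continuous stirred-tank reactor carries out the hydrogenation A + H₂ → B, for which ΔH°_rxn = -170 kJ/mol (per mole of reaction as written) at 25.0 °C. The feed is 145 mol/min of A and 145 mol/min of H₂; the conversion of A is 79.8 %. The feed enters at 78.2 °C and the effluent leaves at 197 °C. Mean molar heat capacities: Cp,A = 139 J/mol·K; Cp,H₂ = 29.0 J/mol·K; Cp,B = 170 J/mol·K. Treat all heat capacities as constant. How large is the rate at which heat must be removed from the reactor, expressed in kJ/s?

Q_out = 279 kJ/s

Extent of reaction ξ = 0.798 × 145 = 115.71 mol/min
Reaction term: ξ·ΔH°_rxn = 115.71 × -170 = -19671 kJ/min
Sensible, feed 78.2→25 °C: -1296 kJ/min
Outlet flows (mol/min): A 29.29, H₂ 29.29, B 115.71
Sensible, products 25→197 °C: 4229.7 kJ/min
Q = ΔH = -16737 kJ/min = -278.95 kW
Heat removed = 278.95 kJ/s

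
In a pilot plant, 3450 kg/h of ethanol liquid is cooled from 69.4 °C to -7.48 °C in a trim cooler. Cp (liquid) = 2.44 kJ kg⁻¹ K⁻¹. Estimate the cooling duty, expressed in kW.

Q = ṁ·Cp·ΔT = 3450 × 2.44 × (-7.48 − 69.4) = -647180 kJ/h
Converting: 647180 / 3600 s = 179.77 kW

Q_c = 180 kW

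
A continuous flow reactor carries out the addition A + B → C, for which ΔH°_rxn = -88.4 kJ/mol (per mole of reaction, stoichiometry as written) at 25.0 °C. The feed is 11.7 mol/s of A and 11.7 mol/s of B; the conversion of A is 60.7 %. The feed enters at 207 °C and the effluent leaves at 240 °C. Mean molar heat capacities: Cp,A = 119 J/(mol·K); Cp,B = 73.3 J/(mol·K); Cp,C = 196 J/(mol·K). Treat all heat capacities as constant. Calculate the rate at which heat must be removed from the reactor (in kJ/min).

Q_out = 32900 kJ/min

Extent of reaction ξ = 0.607 × 11.7 = 7.1019 mol/s
Reaction term: ξ·ΔH°_rxn = 7.1019 × -88.4 = -627.81 kJ/s
Sensible, feed 207→25 °C: -409.48 kJ/s
Outlet flows (mol/s): A 4.5981, B 4.5981, C 7.1019
Sensible, products 25→240 °C: 489.38 kJ/s
Q = ΔH = -547.91 kJ/s = -547.91 kW
Heat removed = 32875 kJ/min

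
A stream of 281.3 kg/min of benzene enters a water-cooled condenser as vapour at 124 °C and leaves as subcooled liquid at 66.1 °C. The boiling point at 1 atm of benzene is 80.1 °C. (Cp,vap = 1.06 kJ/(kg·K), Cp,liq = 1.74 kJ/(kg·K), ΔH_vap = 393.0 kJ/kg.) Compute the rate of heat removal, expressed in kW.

vapour 124→80.1 °C: -46.534 kJ/kg
condensation at 80.1 °C: -393 kJ/kg
liquid 80.1→66.1 °C: -24.36 kJ/kg
Δh = -46.534 + -393 + -24.36 = -463.89 kJ/kg
Q = ṁ·Δh = 281.3 kg/min × -463.89 kJ/kg = -130490 kJ/min
|Q| = 2174.9 kW

Q_c = 2170 kW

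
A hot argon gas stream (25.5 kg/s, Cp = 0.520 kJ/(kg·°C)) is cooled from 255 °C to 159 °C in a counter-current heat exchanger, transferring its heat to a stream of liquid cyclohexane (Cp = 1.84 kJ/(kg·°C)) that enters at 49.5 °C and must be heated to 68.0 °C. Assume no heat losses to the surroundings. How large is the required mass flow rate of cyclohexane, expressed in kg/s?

Heat released by hot stream: Q = 25.5 × 0.520 × (255 − 159) = 1273 kJ/s
Energy balance on cold side (adiabatic exchanger): Q = ṁ_c·Cp_c·(T_c,out − T_c,in)
ṁ_c = 1273 / [1.84 × (68.0 − 49.5)] = 37.396 kg/s

ṁ_c = 37.4 kg/s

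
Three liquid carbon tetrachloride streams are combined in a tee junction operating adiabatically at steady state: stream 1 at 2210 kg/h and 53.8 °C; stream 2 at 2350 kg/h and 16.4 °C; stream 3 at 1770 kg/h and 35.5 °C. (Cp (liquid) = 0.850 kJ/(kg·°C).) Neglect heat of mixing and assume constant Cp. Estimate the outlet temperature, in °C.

T_out = 34.8 °C

No heat crosses the boundary, so H_out = H_in.
T_out = Σ ṁᵢCp,ᵢTᵢ / Σ ṁᵢCp,ᵢ
      = 187230 / 5380.5 = 34.798 °C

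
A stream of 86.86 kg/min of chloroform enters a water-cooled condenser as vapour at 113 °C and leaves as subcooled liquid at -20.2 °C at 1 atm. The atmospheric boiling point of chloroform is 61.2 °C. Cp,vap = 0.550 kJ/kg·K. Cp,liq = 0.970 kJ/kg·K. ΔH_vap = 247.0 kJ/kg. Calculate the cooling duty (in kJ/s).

vapour 113→61.2 °C: -28.49 kJ/kg
condensation at 61.2 °C: -247 kJ/kg
liquid 61.2→-20.2 °C: -78.958 kJ/kg
Δh = -28.49 + -247 + -78.958 = -354.45 kJ/kg
Q = ṁ·Δh = 86.86 kg/min × -354.45 kJ/kg = -30787 kJ/min
|Q| = 513.12 kW

Q_c = 513 kJ/s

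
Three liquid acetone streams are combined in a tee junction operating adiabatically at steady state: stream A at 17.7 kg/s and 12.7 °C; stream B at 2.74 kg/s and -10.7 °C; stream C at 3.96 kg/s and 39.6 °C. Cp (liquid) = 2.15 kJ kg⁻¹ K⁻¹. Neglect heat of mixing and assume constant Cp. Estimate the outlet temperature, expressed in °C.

Adiabatic, steady state ⇒ Σ ṁᵢCp,ᵢ(T_out − Tᵢ) = 0
T_out = Σ ṁᵢCp,ᵢTᵢ / Σ ṁᵢCp,ᵢ
      = 757.42 / 52.46 = 14.438 °C

T_out = 14.4 °C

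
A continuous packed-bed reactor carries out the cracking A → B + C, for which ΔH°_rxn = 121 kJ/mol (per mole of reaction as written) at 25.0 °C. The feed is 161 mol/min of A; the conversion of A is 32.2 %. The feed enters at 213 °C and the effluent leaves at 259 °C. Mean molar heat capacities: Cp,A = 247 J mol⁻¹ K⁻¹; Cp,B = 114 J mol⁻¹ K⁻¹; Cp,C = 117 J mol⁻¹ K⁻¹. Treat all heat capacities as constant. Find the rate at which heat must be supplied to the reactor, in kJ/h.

Extent of reaction ξ = 0.322 × 161 = 51.842 mol/min
Reaction term: ξ·ΔH°_rxn = 51.842 × 121 = 6272.9 kJ/min
Sensible, feed 213→25 °C: -7476.2 kJ/min
Outlet flows (mol/min): A 109.16, B 51.842, C 51.842
Sensible, products 25→259 °C: 9111.4 kJ/min
Q = ΔH = 7908.1 kJ/min = 131.8 kW
Heat supplied = 474480 kJ/h

Q_in = 474000 kJ/h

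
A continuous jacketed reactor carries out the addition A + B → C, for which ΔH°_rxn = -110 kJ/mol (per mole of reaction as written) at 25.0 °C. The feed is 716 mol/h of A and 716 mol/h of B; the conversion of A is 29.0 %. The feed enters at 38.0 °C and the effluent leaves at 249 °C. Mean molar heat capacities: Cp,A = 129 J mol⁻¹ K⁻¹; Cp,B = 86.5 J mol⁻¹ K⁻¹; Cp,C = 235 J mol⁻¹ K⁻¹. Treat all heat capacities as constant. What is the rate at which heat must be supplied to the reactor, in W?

Q_in = 2950 W

Extent of reaction ξ = 0.290 × 716 = 207.64 mol/h
Reaction term: ξ·ΔH°_rxn = 207.64 × -110 = -22840 kJ/h
Sensible, feed 38.0→25 °C: -2005.9 kJ/h
Outlet flows (mol/h): A 508.36, B 508.36, C 207.64
Sensible, products 25→249 °C: 35470 kJ/h
Q = ΔH = 10623 kJ/h = 2.951 kW
Heat supplied = 2951 W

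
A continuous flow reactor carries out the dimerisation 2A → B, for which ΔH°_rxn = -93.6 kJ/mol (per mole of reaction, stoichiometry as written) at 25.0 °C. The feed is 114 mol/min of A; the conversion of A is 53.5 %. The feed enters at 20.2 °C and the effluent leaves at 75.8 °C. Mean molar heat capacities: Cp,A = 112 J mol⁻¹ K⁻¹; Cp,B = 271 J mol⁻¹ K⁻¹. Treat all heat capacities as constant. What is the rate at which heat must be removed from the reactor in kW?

Q_out = 34.5 kW

Extent of reaction ξ = 0.535 × 114 / 2 = 30.495 mol/min
Reaction term: ξ·ΔH°_rxn = 30.495 × -93.6 = -2854.3 kJ/min
Sensible, feed 20.2→25 °C: 61.286 kJ/min
Outlet flows (mol/min): A 53.01, B 30.495
Sensible, products 25→75.8 °C: 721.42 kJ/min
Q = ΔH = -2071.6 kJ/min = -34.527 kW
Heat removed = 34.527 kW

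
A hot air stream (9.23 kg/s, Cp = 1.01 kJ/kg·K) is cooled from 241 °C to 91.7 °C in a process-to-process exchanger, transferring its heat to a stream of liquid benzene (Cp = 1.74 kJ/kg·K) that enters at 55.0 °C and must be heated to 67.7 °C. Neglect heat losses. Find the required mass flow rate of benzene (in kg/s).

ṁ_c = 63.0 kg/s

Heat released by hot stream: Q = 9.23 × 1.01 × (241 − 91.7) = 1391.8 kJ/s
Energy balance on cold side (adiabatic exchanger): Q = ṁ_c·Cp_c·(T_c,out − T_c,in)
ṁ_c = 1391.8 / [1.74 × (67.7 − 55.0)] = 62.984 kg/s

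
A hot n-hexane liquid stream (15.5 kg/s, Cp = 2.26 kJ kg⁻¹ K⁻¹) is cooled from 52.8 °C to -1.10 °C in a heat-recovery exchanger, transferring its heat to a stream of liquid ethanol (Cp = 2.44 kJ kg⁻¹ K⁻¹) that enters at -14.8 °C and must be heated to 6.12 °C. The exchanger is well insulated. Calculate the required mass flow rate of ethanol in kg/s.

Heat released by hot stream: Q = 15.5 × 2.26 × (52.8 − -1.10) = 1888.1 kJ/s
Energy balance on cold side (adiabatic exchanger): Q = ṁ_c·Cp_c·(T_c,out − T_c,in)
ṁ_c = 1888.1 / [2.44 × (6.12 − -14.8)] = 36.989 kg/s

ṁ_c = 37.0 kg/s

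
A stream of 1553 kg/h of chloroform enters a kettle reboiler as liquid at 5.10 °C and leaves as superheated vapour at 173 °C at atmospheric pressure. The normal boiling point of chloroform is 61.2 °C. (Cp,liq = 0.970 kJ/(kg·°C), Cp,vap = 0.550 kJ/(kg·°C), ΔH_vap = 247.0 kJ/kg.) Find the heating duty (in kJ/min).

liquid 5.10→61.2 °C: 54.417 kJ/kg
vaporisation at 61.2 °C: 247 kJ/kg
vapour 61.2→173 °C: 61.49 kJ/kg
Δh = 54.417 + 247 + 61.49 = 362.91 kJ/kg
Q = ṁ·Δh = 1553 kg/h × 362.91 kJ/kg = 563590 kJ/h
|Q| = 156.55 kW = 9393.2 kJ/min

Q = 9390 kJ/min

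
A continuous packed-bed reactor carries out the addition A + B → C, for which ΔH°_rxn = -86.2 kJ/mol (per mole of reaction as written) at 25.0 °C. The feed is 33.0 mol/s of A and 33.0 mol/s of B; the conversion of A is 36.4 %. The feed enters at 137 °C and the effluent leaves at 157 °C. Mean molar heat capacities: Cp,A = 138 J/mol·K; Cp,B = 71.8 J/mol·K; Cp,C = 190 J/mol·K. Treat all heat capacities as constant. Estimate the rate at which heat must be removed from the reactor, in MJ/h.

Q_out = 3340 MJ/h

Extent of reaction ξ = 0.364 × 33.0 = 12.012 mol/s
Reaction term: ξ·ΔH°_rxn = 12.012 × -86.2 = -1035.4 kJ/s
Sensible, feed 137→25 °C: -775.42 kJ/s
Outlet flows (mol/s): A 20.988, B 20.988, C 12.012
Sensible, products 25→157 °C: 882.49 kJ/s
Q = ΔH = -928.36 kJ/s = -928.36 kW
Heat removed = 3342.1 MJ/h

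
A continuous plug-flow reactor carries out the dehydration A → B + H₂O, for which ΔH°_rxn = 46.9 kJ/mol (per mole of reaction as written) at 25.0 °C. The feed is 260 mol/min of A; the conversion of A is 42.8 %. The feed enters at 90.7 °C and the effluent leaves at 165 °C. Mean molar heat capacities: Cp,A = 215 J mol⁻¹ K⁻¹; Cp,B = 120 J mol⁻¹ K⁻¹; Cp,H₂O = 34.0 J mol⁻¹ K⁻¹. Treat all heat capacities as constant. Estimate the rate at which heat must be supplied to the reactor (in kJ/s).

Extent of reaction ξ = 0.428 × 260 = 111.28 mol/min
Reaction term: ξ·ΔH°_rxn = 111.28 × 46.9 = 5219 kJ/min
Sensible, feed 90.7→25 °C: -3672.6 kJ/min
Outlet flows (mol/min): A 148.72, B 111.28, H₂O 111.28
Sensible, products 25→165 °C: 6875.7 kJ/min
Q = ΔH = 8422.1 kJ/min = 140.37 kW
Heat supplied = 140.37 kJ/s

Q_in = 140 kJ/s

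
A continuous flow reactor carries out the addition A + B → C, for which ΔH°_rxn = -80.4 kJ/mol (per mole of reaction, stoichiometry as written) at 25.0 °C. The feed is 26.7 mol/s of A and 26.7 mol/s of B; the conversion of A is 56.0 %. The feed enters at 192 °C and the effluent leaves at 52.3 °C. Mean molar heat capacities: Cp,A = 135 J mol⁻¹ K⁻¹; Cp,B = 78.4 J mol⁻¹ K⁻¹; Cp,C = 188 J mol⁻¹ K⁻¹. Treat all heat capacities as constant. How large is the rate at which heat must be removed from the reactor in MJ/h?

Extent of reaction ξ = 0.560 × 26.7 = 14.952 mol/s
Reaction term: ξ·ΔH°_rxn = 14.952 × -80.4 = -1202.1 kJ/s
Sensible, feed 192→25 °C: -951.53 kJ/s
Outlet flows (mol/s): A 11.748, B 11.748, C 14.952
Sensible, products 25→52.3 °C: 145.18 kJ/s
Q = ΔH = -2008.5 kJ/s = -2008.5 kW
Heat removed = 7230.6 MJ/h

Q_out = 7230 MJ/h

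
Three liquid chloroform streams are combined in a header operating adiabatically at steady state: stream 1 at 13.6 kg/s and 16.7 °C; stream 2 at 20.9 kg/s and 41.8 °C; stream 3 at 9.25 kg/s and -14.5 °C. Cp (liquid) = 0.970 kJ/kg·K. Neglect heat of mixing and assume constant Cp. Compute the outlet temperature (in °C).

Adiabatic, steady state ⇒ Σ ṁᵢCp,ᵢ(T_out − Tᵢ) = 0
Σ ṁᵢCp,ᵢTᵢ = 13.6×0.970×16.7 + 20.9×0.970×41.8 + 9.25×0.970×-14.5 = 937.62
Σ ṁᵢCp,ᵢ = 13.6×0.970 + 20.9×0.970 + 9.25×0.970 = 42.438
T_out = 937.62 / 42.438 = 22.094 °C

T_out = 22.1 °C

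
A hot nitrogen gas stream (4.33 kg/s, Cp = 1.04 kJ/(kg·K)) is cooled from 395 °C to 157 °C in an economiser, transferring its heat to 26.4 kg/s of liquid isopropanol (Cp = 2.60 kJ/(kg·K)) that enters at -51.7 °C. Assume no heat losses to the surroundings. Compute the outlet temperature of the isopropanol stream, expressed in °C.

Heat released by hot stream: Q = 4.33 × 1.04 × (395 − 157) = 1071.8 kJ/s
Energy balance on cold side (adiabatic exchanger): Q = ṁ_c·Cp_c·(T_c,out − T_c,in)
T_c,out = -51.7 + 1071.8/(26.4 × 2.60) = -36.086 °C

T_c,out = -36.1 °C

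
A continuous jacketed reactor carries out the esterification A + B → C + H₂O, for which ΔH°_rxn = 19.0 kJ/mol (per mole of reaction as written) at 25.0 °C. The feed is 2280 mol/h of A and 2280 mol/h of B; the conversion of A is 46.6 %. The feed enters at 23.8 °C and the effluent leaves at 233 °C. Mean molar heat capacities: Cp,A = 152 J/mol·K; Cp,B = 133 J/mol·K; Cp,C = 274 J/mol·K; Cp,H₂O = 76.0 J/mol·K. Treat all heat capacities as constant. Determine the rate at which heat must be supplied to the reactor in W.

Extent of reaction ξ = 0.466 × 2280 = 1062.5 mol/h
Reaction term: ξ·ΔH°_rxn = 1062.5 × 19.0 = 20187 kJ/h
Sensible, feed 23.8→25 °C: 779.76 kJ/h
Outlet flows (mol/h): A 1217.5, B 1217.5, C 1062.5, H₂O 1062.5
Sensible, products 25→233 °C: 149520 kJ/h
Q = ΔH = 170490 kJ/h = 47.358 kW
Heat supplied = 47358 W

Q_in = 47400 W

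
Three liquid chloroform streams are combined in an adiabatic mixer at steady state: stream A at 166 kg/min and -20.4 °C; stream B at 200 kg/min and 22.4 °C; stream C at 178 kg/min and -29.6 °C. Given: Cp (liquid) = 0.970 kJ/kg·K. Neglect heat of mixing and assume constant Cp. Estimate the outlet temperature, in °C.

Adiabatic, steady state ⇒ Σ ṁᵢCp,ᵢ(T_out − Tᵢ) = 0
Σ ṁᵢCp,ᵢTᵢ = 166×0.970×-20.4 + 200×0.970×22.4 + 178×0.970×-29.6 = -4049.9
Σ ṁᵢCp,ᵢ = 166×0.970 + 200×0.970 + 178×0.970 = 527.68
T_out = -4049.9 / 527.68 = -7.675 °C

T_out = -7.68 °C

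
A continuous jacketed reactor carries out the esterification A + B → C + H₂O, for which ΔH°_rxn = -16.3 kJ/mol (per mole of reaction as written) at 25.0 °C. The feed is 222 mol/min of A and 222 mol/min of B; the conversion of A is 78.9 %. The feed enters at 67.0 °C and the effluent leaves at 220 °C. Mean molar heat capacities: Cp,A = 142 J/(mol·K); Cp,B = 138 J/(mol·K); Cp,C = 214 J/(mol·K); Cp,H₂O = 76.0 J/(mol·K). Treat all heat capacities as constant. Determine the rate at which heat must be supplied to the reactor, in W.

Extent of reaction ξ = 0.789 × 222 = 175.16 mol/min
Reaction term: ξ·ΔH°_rxn = 175.16 × -16.3 = -2855.1 kJ/min
Sensible, feed 67.0→25 °C: -2610.7 kJ/min
Outlet flows (mol/min): A 46.842, B 46.842, C 175.16, H₂O 175.16
Sensible, products 25→220 °C: 12463 kJ/min
Q = ΔH = 6997 kJ/min = 116.62 kW
Heat supplied = 116620 W

Q_in = 117000 W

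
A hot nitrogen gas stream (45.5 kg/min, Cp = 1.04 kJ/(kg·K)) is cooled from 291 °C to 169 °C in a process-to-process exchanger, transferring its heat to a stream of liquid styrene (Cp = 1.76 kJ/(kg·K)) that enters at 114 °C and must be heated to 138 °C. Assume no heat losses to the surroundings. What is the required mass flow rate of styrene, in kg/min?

ṁ_c = 137 kg/min

Heat released by hot stream: Q = 45.5 × 1.04 × (291 − 169) = 5773 kJ/min
Energy balance on cold side (adiabatic exchanger): Q = ṁ_c·Cp_c·(T_c,out − T_c,in)
ṁ_c = 5773 / [1.76 × (138 − 114)] = 136.67 kg/min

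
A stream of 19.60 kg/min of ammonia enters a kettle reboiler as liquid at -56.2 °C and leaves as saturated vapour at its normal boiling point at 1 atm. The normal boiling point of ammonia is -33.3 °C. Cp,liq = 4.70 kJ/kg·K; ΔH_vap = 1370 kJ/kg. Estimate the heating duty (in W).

Q = 483000 W

liquid -56.2→-33.3 °C: 107.63 kJ/kg
vaporisation at -33.3 °C: 1370 kJ/kg
Δh = 107.63 + 1370 = 1477.6 kJ/kg
Q = ṁ·Δh = 19.60 kg/min × 1477.6 kJ/kg = 28962 kJ/min
|Q| = 482.69 kW = 482690 W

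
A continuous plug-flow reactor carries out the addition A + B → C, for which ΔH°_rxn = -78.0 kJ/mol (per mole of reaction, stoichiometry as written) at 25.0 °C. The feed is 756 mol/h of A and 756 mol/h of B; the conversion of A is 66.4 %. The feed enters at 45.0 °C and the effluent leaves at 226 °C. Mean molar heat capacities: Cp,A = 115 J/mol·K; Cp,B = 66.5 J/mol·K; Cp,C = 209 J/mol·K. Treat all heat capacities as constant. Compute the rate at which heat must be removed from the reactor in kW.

Q_out = 3.21 kW

Extent of reaction ξ = 0.664 × 756 = 501.98 mol/h
Reaction term: ξ·ΔH°_rxn = 501.98 × -78.0 = -39155 kJ/h
Sensible, feed 45.0→25 °C: -2744.3 kJ/h
Outlet flows (mol/h): A 254.02, B 254.02, C 501.98
Sensible, products 25→226 °C: 30355 kJ/h
Q = ΔH = -11544 kJ/h = -3.2068 kW
Heat removed = 3.2068 kW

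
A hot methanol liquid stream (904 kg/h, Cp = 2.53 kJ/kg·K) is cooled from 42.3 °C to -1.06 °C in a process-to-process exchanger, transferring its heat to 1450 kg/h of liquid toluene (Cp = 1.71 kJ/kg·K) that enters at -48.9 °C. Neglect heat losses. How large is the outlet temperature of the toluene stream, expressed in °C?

T_c,out = -8.90 °C

Heat released by hot stream: Q = 904 × 2.53 × (42.3 − -1.06) = 99170 kJ/h
Energy balance on cold side (adiabatic exchanger): Q = ṁ_c·Cp_c·(T_c,out − T_c,in)
T_c,out = -48.9 + 99170/(1450 × 1.71) = -8.9042 °C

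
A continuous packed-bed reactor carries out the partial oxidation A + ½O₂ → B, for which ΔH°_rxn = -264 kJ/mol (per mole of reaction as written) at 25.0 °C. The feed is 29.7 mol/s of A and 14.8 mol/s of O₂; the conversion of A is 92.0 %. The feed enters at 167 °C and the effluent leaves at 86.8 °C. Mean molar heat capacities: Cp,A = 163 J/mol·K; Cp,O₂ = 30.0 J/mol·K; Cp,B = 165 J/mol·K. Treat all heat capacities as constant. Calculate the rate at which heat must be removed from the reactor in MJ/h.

Q_out = 27600 MJ/h

Extent of reaction ξ = 0.920 × 29.7 = 27.324 mol/s
Reaction term: ξ·ΔH°_rxn = 27.324 × -264 = -7213.5 kJ/s
Sensible, feed 167→25 °C: -750.48 kJ/s
Outlet flows (mol/s): A 2.376, O₂ 1.138, B 27.324
Sensible, products 25→86.8 °C: 304.67 kJ/s
Q = ΔH = -7659.4 kJ/s = -7659.4 kW
Heat removed = 27574 MJ/h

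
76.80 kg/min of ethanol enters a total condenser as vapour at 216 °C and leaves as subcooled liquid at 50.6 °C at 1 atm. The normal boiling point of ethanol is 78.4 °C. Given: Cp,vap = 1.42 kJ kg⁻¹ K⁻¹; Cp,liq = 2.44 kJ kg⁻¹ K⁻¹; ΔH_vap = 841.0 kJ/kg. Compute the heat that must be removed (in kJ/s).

Q_c = 1410 kJ/s

vapour 216→78.4 °C: -195.39 kJ/kg
condensation at 78.4 °C: -841 kJ/kg
liquid 78.4→50.6 °C: -67.832 kJ/kg
Δh = -195.39 + -841 + -67.832 = -1104.2 kJ/kg
Q = ṁ·Δh = 76.80 kg/min × -1104.2 kJ/kg = -84804 kJ/min
|Q| = 1413.4 kW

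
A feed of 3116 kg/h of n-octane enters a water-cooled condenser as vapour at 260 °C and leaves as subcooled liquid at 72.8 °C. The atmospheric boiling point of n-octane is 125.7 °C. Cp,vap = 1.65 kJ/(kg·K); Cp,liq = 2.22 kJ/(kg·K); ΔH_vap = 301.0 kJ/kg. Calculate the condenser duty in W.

vapour 260→125.7 °C: -221.59 kJ/kg
condensation at 125.7 °C: -301 kJ/kg
liquid 125.7→72.8 °C: -117.44 kJ/kg
Δh = -221.59 + -301 + -117.44 = -640.03 kJ/kg
Q = ṁ·Δh = 3116 kg/h × -640.03 kJ/kg = -1.9943e+06 kJ/h
|Q| = 553.98 kW = 553980 W

Q_c = 554000 W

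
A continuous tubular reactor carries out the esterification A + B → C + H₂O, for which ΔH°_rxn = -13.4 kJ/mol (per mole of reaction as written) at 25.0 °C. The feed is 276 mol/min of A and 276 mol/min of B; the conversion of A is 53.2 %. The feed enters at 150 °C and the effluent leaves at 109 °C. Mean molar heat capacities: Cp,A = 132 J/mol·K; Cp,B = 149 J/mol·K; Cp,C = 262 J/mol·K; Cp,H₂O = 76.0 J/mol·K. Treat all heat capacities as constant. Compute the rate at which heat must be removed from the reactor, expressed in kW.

Q_out = 74.1 kW

Extent of reaction ξ = 0.532 × 276 = 146.83 mol/min
Reaction term: ξ·ΔH°_rxn = 146.83 × -13.4 = -1967.5 kJ/min
Sensible, feed 150→25 °C: -9694.5 kJ/min
Outlet flows (mol/min): A 129.17, B 129.17, C 146.83, H₂O 146.83
Sensible, products 25→109 °C: 7217.7 kJ/min
Q = ΔH = -4444.3 kJ/min = -74.072 kW
Heat removed = 74.072 kW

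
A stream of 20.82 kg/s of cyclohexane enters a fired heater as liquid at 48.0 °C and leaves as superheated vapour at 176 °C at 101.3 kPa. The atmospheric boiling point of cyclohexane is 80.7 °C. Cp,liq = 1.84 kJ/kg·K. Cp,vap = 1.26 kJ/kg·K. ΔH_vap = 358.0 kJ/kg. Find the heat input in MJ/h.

Q = 40300 MJ/h

liquid 48.0→80.7 °C: 60.168 kJ/kg
vaporisation at 80.7 °C: 358 kJ/kg
vapour 80.7→176 °C: 120.08 kJ/kg
Δh = 60.168 + 358 + 120.08 = 538.25 kJ/kg
Q = ṁ·Δh = 20.82 kg/s × 538.25 kJ/kg = 11206 kJ/s
|Q| = 11206 kW = 40343 MJ/h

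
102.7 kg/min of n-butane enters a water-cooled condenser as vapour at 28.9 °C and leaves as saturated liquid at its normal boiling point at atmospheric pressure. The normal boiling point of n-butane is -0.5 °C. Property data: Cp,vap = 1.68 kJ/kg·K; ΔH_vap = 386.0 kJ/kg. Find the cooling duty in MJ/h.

Q_c = 2680 MJ/h

vapour 28.9→-0.5 °C: -49.392 kJ/kg
condensation at -0.5 °C: -386 kJ/kg
Δh = -49.392 + -386 = -435.39 kJ/kg
Q = ṁ·Δh = 102.7 kg/min × -435.39 kJ/kg = -44715 kJ/min
|Q| = 745.25 kW = 2682.9 MJ/h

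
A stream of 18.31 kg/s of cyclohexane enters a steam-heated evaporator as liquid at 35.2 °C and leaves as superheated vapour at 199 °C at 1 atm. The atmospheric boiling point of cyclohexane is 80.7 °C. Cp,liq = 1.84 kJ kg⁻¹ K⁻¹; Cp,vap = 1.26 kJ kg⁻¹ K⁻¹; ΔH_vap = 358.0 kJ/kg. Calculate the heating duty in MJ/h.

liquid 35.2→80.7 °C: 83.72 kJ/kg
vaporisation at 80.7 °C: 358 kJ/kg
vapour 80.7→199 °C: 149.06 kJ/kg
Δh = 83.72 + 358 + 149.06 = 590.78 kJ/kg
Q = ṁ·Δh = 18.31 kg/s × 590.78 kJ/kg = 10817 kJ/s
|Q| = 10817 kW = 38942 MJ/h

Q = 38900 MJ/h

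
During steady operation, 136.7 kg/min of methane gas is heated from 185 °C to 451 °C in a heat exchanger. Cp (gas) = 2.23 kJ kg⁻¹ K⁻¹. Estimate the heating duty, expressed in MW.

Q = ṁ·Cp·ΔT = 136.7 × 2.23 × (451 − 185) = 81088 kJ/min
Converting: 81088 / 60 s = 1351.5 kW
Heating duty = 1.3515 MW

Q = 1.35 MW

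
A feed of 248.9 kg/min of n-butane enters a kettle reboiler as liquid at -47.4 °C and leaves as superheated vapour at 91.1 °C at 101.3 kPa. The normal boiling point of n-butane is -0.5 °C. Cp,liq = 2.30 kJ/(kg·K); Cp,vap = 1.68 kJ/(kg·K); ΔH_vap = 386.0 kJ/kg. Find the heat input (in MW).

Q = 2.69 MW

liquid -47.4→-0.5 °C: 107.87 kJ/kg
vaporisation at -0.5 °C: 386 kJ/kg
vapour -0.5→91.1 °C: 153.89 kJ/kg
Δh = 107.87 + 386 + 153.89 = 647.76 kJ/kg
Q = ṁ·Δh = 248.9 kg/min × 647.76 kJ/kg = 161230 kJ/min
|Q| = 2687.1 kW = 2.6871 MW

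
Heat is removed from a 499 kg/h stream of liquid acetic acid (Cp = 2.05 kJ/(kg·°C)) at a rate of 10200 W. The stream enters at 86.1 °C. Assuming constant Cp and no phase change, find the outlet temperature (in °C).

Q = 10200 W = 36720 kJ/h
ΔT = Q/(ṁ·Cp) = 36720/(499×2.05) = 35.896 K
T_out = 86.1 − 35.896 = 50.204 °C

T_out = 50.2 °C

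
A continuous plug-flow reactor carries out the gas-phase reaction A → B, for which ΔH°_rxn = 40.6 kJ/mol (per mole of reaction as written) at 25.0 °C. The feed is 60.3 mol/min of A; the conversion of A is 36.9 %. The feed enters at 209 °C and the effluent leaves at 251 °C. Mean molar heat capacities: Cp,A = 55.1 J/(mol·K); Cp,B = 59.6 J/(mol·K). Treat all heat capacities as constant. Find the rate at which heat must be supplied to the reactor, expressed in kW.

Extent of reaction ξ = 0.369 × 60.3 = 22.251 mol/min
Reaction term: ξ·ΔH°_rxn = 22.251 × 40.6 = 903.38 kJ/min
Sensible, feed 209→25 °C: -611.35 kJ/min
Outlet flows (mol/min): A 38.049, B 22.251
Sensible, products 25→251 °C: 773.52 kJ/min
Q = ΔH = 1065.6 kJ/min = 17.759 kW
Heat supplied = 17.759 kW

Q_in = 17.8 kW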